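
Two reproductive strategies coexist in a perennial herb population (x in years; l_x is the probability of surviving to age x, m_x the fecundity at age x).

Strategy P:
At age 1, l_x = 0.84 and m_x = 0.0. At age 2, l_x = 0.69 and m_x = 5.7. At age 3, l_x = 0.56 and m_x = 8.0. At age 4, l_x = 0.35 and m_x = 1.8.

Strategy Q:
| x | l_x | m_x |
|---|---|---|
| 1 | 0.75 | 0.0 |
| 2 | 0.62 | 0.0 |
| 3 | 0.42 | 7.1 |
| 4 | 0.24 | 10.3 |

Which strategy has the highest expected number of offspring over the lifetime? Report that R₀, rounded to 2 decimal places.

Strategy P: R₀ = 0.84×0.0 + 0.69×5.7 + 0.56×8.0 + 0.35×1.8 = 9.0430
Strategy Q: R₀ = 0.75×0.0 + 0.62×0.0 + 0.42×7.1 + 0.24×10.3 = 5.4540
Highest R₀: strategy P with 9.0430.

9.04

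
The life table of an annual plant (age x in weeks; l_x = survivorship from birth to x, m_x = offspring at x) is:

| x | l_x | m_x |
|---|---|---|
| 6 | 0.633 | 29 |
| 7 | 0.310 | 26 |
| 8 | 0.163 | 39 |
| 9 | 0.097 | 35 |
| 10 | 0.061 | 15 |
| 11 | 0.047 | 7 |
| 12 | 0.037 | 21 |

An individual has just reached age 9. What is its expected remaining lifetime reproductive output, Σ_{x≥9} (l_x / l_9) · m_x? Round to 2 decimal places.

55.84

l_9 = 0.097. Conditional survival from age 9 to x is l_x / l_9.
  x=9: (0.097/0.097) × 35 = 35.0000
  x=10: (0.061/0.097) × 15 = 9.4330
  x=11: (0.047/0.097) × 7 = 3.3918
  x=12: (0.037/0.097) × 21 = 8.0103
Sum = 35.0000 + 9.4330 + 3.3918 + 8.0103 = 55.8351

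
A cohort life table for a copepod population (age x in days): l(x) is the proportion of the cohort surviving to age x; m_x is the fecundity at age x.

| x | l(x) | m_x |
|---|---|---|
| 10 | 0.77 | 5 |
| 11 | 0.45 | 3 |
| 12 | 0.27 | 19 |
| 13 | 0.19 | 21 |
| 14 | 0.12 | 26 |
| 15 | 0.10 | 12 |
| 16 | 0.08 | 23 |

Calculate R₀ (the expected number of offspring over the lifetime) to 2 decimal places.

R₀ = Σ l(x) m_x:
  age 10: 0.77 × 5 = 3.8500
  age 11: 0.45 × 3 = 1.3500
  age 12: 0.27 × 19 = 5.1300
  age 13: 0.19 × 21 = 3.9900
  age 14: 0.12 × 26 = 3.1200
  age 15: 0.10 × 12 = 1.2000
  age 16: 0.08 × 23 = 1.8400
R₀ = 3.8500 + 1.3500 + 5.1300 + 3.9900 + 3.1200 + 1.2000 + 1.8400 = 20.4800

20.48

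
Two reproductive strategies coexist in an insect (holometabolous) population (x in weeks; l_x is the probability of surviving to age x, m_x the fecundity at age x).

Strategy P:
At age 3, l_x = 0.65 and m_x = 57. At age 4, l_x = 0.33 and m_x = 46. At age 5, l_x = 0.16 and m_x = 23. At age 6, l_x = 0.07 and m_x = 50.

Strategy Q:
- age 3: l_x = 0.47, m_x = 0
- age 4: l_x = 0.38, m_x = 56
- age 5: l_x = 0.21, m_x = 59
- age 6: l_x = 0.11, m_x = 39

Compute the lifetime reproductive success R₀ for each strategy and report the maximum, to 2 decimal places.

Strategy P: R₀ = 0.65×57 + 0.33×46 + 0.16×23 + 0.07×50 = 59.4100
Strategy Q: R₀ = 0.47×0 + 0.38×56 + 0.21×59 + 0.11×39 = 37.9600
Highest R₀: strategy P with 59.4100.

59.41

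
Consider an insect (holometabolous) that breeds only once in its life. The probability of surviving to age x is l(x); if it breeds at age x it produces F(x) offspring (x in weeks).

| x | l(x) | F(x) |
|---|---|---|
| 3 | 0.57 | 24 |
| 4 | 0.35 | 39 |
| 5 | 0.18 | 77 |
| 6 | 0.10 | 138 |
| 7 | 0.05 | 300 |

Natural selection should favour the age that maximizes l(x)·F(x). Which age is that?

7

Expected offspring if breeding at age x = l(x) × F(x):
  age 3: 0.57 × 24 = 13.680
  age 4: 0.35 × 39 = 13.650
  age 5: 0.18 × 77 = 13.860
  age 6: 0.10 × 138 = 13.800
  age 7: 0.05 × 300 = 15.000
Maximum at age 7 (15.000).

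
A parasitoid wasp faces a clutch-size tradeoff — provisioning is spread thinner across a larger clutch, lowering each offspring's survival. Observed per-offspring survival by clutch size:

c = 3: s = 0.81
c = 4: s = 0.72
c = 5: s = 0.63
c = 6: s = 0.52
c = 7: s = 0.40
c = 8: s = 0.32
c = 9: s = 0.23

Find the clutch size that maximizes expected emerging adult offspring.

Expected emerging adult offspring = c × s(c):
  c=3: 3 × 0.81 = 2.430
  c=4: 4 × 0.72 = 2.880
  c=5: 5 × 0.63 = 3.150
  c=6: 6 × 0.52 = 3.120
  c=7: 7 × 0.40 = 2.800
  c=8: 8 × 0.32 = 2.560
  c=9: 9 × 0.23 = 2.070
Maximum at c = 5 (3.150 emerging adult offspring).

5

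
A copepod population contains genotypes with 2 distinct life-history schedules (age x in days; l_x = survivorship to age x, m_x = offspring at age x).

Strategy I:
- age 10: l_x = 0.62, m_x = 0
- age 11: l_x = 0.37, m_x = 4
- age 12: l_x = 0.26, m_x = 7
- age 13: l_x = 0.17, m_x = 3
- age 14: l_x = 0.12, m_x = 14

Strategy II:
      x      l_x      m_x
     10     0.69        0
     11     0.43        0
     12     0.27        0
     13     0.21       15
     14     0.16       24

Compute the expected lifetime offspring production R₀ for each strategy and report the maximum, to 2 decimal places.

Strategy I: R₀ = 0.62×0 + 0.37×4 + 0.26×7 + 0.17×3 + 0.12×14 = 5.4900
Strategy II: R₀ = 0.69×0 + 0.43×0 + 0.27×0 + 0.21×15 + 0.16×24 = 6.9900
Highest R₀: strategy II with 6.9900.

6.99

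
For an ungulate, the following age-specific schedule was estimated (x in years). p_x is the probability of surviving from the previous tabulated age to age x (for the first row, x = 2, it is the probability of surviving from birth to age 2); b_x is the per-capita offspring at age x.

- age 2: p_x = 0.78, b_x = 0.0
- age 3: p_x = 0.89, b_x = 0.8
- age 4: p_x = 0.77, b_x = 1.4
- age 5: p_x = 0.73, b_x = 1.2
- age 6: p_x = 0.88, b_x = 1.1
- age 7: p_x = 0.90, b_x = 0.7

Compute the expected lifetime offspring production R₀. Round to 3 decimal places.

Survivorship from birth: l_x = p_2·p_3·…·p_x.
  l_2 = 0.78000
  l_3 = 0.69420
  l_4 = 0.53453
  l_5 = 0.39021
  l_6 = 0.34338
  l_7 = 0.30905
R₀ = Σ l_x b_x:
  age 2: 0.78000 × 0.0 = 0.0000
  age 3: 0.69420 × 0.8 = 0.5554
  age 4: 0.53453 × 1.4 = 0.7483
  age 5: 0.39021 × 1.2 = 0.4683
  age 6: 0.34338 × 1.1 = 0.3777
  age 7: 0.30905 × 0.7 = 0.2163
R₀ = 0.0000 + 0.5554 + 0.7483 + 0.4683 + 0.3777 + 0.2163 = 2.3660

2.366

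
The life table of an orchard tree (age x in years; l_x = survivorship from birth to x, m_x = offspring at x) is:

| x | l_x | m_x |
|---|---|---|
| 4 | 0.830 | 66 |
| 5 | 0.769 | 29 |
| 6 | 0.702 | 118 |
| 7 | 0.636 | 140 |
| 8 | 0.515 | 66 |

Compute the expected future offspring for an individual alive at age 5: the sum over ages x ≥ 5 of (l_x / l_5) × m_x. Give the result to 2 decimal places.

l_5 = 0.769. Conditional survival from age 5 to x is l_x / l_5.
  x=5: (0.769/0.769) × 29 = 29.0000
  x=6: (0.702/0.769) × 118 = 107.7191
  x=7: (0.636/0.769) × 140 = 115.7867
  x=8: (0.515/0.769) × 66 = 44.2003
Sum = 29.0000 + 107.7191 + 115.7867 + 44.2003 = 296.7061

296.71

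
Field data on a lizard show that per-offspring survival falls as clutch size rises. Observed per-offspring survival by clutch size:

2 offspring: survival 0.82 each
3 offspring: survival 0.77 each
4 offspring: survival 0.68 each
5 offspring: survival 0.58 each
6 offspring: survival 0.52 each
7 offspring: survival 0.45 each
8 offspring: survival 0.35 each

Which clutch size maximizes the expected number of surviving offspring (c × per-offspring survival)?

Expected surviving offspring = c × s(c):
  c=2: 2 × 0.82 = 1.640
  c=3: 3 × 0.77 = 2.310
  c=4: 4 × 0.68 = 2.720
  c=5: 5 × 0.58 = 2.900
  c=6: 6 × 0.52 = 3.120
  c=7: 7 × 0.45 = 3.150
  c=8: 8 × 0.35 = 2.800
Maximum at c = 7 (3.150 surviving offspring).

7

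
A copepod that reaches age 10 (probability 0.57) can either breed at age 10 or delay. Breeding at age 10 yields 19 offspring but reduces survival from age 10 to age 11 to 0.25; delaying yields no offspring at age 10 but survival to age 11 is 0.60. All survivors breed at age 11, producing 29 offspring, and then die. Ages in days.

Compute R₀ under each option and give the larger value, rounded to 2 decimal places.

breed at age 10: R₀ = 0.57 × (19 + 0.25 × 29) = 0.57 × 26.2500 = 14.9625
delay to age 11: R₀ = 0.57 × (0.60 × 29) = 0.57 × 17.4000 = 9.9180
Higher: breed at age 10 (14.9625).

14.96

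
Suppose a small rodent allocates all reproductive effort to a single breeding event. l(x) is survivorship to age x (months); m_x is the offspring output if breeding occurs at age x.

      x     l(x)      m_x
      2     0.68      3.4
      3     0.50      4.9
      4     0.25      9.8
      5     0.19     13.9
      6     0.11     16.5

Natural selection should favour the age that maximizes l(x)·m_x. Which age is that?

5

Expected offspring if breeding at age x = l(x) × m_x:
  age 2: 0.68 × 3.4 = 2.312
  age 3: 0.50 × 4.9 = 2.450
  age 4: 0.25 × 9.8 = 2.450
  age 5: 0.19 × 13.9 = 2.641
  age 6: 0.11 × 16.5 = 1.815
Maximum at age 5 (2.641).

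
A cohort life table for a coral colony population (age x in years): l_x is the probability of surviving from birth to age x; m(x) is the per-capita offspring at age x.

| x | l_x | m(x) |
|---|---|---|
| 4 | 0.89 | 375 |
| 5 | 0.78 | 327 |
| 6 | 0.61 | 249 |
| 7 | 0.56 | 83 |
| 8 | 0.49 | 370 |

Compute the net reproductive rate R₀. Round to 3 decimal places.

R₀ = Σ l_x m(x):
  age 4: 0.89 × 375 = 333.7500
  age 5: 0.78 × 327 = 255.0600
  age 6: 0.61 × 249 = 151.8900
  age 7: 0.56 × 83 = 46.4800
  age 8: 0.49 × 370 = 181.3000
R₀ = 333.7500 + 255.0600 + 151.8900 + 46.4800 + 181.3000 = 968.4800

968.480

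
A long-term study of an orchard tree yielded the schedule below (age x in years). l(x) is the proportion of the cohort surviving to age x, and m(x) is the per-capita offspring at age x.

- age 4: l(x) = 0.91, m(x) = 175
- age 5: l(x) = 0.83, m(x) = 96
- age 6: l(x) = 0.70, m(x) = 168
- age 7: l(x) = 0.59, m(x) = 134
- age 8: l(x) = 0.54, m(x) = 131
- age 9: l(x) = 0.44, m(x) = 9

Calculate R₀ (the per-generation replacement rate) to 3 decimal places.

510.290

R₀ = Σ l(x) m(x):
  age 4: 0.91 × 175 = 159.2500
  age 5: 0.83 × 96 = 79.6800
  age 6: 0.70 × 168 = 117.6000
  age 7: 0.59 × 134 = 79.0600
  age 8: 0.54 × 131 = 70.7400
  age 9: 0.44 × 9 = 3.9600
R₀ = 159.2500 + 79.6800 + 117.6000 + 79.0600 + 70.7400 + 3.9600 = 510.2900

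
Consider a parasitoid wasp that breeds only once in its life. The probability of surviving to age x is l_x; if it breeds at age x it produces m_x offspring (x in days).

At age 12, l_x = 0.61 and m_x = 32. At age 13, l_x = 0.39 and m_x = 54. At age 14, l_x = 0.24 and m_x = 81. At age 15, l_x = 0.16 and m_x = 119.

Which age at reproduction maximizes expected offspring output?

Expected offspring if breeding at age x = l_x × m_x:
  age 12: 0.61 × 32 = 19.520
  age 13: 0.39 × 54 = 21.060
  age 14: 0.24 × 81 = 19.440
  age 15: 0.16 × 119 = 19.040
Maximum at age 13 (21.060).

13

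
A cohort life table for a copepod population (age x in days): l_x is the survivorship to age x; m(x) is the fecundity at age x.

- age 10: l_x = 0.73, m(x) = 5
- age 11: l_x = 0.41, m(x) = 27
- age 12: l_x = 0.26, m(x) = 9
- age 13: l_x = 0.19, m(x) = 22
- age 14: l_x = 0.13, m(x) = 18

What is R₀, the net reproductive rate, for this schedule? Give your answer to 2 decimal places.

R₀ = Σ l_x m(x):
  age 10: 0.73 × 5 = 3.6500
  age 11: 0.41 × 27 = 11.0700
  age 12: 0.26 × 9 = 2.3400
  age 13: 0.19 × 22 = 4.1800
  age 14: 0.13 × 18 = 2.3400
R₀ = 3.6500 + 11.0700 + 2.3400 + 4.1800 + 2.3400 = 23.5800

23.58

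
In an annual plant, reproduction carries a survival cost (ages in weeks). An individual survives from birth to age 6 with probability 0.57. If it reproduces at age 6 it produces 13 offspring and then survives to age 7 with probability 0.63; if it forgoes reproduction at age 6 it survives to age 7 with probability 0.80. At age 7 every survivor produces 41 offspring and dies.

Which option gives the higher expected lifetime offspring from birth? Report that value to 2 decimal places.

breed at age 6: R₀ = 0.57 × (13 + 0.63 × 41) = 0.57 × 38.8300 = 22.1331
delay to age 7: R₀ = 0.57 × (0.80 × 41) = 0.57 × 32.8000 = 18.6960
Higher: breed at age 6 (22.1331).

22.13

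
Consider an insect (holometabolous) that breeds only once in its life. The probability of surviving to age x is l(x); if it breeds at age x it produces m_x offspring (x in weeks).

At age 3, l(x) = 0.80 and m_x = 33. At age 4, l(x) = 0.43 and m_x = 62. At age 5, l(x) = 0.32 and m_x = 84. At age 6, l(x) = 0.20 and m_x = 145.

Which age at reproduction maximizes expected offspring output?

Expected offspring if breeding at age x = l(x) × m_x:
  age 3: 0.80 × 33 = 26.400
  age 4: 0.43 × 62 = 26.660
  age 5: 0.32 × 84 = 26.880
  age 6: 0.20 × 145 = 29.000
Maximum at age 6 (29.000).

6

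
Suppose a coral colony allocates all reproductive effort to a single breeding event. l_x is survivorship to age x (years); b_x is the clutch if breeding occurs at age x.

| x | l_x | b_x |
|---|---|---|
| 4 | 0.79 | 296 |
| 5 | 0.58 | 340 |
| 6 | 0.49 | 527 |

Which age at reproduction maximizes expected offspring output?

6

Expected offspring if breeding at age x = l_x × b_x:
  age 4: 0.79 × 296 = 233.840
  age 5: 0.58 × 340 = 197.200
  age 6: 0.49 × 527 = 258.230
Maximum at age 6 (258.230).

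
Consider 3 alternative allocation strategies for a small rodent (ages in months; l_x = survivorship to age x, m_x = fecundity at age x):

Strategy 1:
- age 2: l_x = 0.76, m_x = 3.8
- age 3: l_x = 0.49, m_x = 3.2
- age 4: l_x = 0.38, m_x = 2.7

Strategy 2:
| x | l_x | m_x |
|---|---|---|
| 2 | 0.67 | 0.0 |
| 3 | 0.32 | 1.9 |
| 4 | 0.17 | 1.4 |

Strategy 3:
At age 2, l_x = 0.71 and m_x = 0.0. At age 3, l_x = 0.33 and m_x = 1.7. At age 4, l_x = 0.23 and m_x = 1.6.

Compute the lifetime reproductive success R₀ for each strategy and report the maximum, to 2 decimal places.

Strategy 1: R₀ = 0.76×3.8 + 0.49×3.2 + 0.38×2.7 = 5.4820
Strategy 2: R₀ = 0.67×0.0 + 0.32×1.9 + 0.17×1.4 = 0.8460
Strategy 3: R₀ = 0.71×0.0 + 0.33×1.7 + 0.23×1.6 = 0.9290
Highest R₀: strategy 1 with 5.4820.

5.48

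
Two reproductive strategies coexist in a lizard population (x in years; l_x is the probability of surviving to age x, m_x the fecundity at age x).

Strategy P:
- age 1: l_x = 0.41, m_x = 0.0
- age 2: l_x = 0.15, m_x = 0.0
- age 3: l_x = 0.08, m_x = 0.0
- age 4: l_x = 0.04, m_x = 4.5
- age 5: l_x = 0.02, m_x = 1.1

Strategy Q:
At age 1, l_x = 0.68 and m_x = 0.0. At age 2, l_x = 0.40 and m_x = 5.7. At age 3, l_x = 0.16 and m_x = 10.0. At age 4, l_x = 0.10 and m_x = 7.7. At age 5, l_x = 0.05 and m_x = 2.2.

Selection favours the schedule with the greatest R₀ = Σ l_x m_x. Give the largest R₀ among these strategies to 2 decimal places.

4.76

Strategy P: R₀ = 0.41×0.0 + 0.15×0.0 + 0.08×0.0 + 0.04×4.5 + 0.02×1.1 = 0.2020
Strategy Q: R₀ = 0.68×0.0 + 0.40×5.7 + 0.16×10.0 + 0.10×7.7 + 0.05×2.2 = 4.7600
Highest R₀: strategy Q with 4.7600.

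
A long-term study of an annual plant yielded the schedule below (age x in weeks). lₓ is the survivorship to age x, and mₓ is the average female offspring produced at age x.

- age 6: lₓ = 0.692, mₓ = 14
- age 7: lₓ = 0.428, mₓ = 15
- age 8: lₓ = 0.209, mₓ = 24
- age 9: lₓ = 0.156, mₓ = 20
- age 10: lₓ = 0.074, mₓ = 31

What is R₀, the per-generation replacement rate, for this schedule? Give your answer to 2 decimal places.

R₀ = Σ lₓ mₓ:
  age 6: 0.692 × 14 = 9.6880
  age 7: 0.428 × 15 = 6.4200
  age 8: 0.209 × 24 = 5.0160
  age 9: 0.156 × 20 = 3.1200
  age 10: 0.074 × 31 = 2.2940
R₀ = 9.6880 + 6.4200 + 5.0160 + 3.1200 + 2.2940 = 26.5380

26.54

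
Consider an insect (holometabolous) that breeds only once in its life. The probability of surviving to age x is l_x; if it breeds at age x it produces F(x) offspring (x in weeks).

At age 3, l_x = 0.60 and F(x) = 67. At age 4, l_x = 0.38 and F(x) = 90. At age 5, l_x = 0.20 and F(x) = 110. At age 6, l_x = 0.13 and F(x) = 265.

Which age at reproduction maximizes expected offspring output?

3

Expected offspring if breeding at age x = l_x × F(x):
  age 3: 0.60 × 67 = 40.200
  age 4: 0.38 × 90 = 34.200
  age 5: 0.20 × 110 = 22.000
  age 6: 0.13 × 265 = 34.450
Maximum at age 3 (40.200).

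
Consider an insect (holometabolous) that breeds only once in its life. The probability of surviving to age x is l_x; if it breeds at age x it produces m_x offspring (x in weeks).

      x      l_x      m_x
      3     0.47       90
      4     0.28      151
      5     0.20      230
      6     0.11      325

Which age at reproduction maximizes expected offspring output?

Expected offspring if breeding at age x = l_x × m_x:
  age 3: 0.47 × 90 = 42.300
  age 4: 0.28 × 151 = 42.280
  age 5: 0.20 × 230 = 46.000
  age 6: 0.11 × 325 = 35.750
Maximum at age 5 (46.000).

5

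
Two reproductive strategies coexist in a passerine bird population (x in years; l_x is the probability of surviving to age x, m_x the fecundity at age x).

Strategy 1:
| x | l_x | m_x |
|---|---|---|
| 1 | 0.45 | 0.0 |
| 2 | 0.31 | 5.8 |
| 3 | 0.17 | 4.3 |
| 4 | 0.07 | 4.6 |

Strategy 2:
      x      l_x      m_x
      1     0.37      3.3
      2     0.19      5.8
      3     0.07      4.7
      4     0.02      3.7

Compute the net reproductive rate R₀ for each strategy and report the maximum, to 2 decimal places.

2.85

Strategy 1: R₀ = 0.45×0.0 + 0.31×5.8 + 0.17×4.3 + 0.07×4.6 = 2.8510
Strategy 2: R₀ = 0.37×3.3 + 0.19×5.8 + 0.07×4.7 + 0.02×3.7 = 2.7260
Highest R₀: strategy 1 with 2.8510.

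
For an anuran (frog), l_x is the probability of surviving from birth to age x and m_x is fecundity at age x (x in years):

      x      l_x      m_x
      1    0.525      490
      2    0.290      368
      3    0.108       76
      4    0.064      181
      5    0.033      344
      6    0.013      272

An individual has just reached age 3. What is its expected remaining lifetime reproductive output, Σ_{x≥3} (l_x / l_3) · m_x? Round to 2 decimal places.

l_3 = 0.108. Conditional survival from age 3 to x is l_x / l_3.
  x=3: (0.108/0.108) × 76 = 76.0000
  x=4: (0.064/0.108) × 181 = 107.2593
  x=5: (0.033/0.108) × 344 = 105.1111
  x=6: (0.013/0.108) × 272 = 32.7407
Sum = 76.0000 + 107.2593 + 105.1111 + 32.7407 = 321.1111

321.11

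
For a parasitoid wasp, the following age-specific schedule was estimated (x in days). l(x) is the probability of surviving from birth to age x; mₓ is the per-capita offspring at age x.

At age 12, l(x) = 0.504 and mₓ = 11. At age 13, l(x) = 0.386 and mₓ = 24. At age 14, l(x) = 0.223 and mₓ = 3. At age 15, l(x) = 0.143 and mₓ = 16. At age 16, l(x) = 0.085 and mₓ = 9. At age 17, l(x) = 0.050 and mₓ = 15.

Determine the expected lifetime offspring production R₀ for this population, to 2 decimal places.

R₀ = Σ l(x) mₓ:
  age 12: 0.504 × 11 = 5.5440
  age 13: 0.386 × 24 = 9.2640
  age 14: 0.223 × 3 = 0.6690
  age 15: 0.143 × 16 = 2.2880
  age 16: 0.085 × 9 = 0.7650
  age 17: 0.050 × 15 = 0.7500
R₀ = 5.5440 + 9.2640 + 0.6690 + 2.2880 + 0.7650 + 0.7500 = 19.2800

19.28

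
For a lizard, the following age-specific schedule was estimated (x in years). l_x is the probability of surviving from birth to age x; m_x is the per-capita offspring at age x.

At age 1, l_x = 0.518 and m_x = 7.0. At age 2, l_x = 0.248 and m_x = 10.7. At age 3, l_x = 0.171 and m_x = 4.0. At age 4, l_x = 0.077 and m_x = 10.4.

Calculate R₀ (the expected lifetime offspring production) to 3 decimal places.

7.764

R₀ = Σ l_x m_x:
  age 1: 0.518 × 7.0 = 3.6260
  age 2: 0.248 × 10.7 = 2.6536
  age 3: 0.171 × 4.0 = 0.6840
  age 4: 0.077 × 10.4 = 0.8008
R₀ = 3.6260 + 2.6536 + 0.6840 + 0.8008 = 7.7644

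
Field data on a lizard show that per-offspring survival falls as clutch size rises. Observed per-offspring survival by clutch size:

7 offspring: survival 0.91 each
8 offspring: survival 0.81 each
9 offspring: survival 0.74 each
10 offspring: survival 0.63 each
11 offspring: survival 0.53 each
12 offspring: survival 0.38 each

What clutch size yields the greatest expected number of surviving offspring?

9

Expected surviving offspring = c × s(c):
  c=7: 7 × 0.91 = 6.370
  c=8: 8 × 0.81 = 6.480
  c=9: 9 × 0.74 = 6.660
  c=10: 10 × 0.63 = 6.300
  c=11: 11 × 0.53 = 5.830
  c=12: 12 × 0.38 = 4.560
Maximum at c = 9 (6.660 surviving offspring).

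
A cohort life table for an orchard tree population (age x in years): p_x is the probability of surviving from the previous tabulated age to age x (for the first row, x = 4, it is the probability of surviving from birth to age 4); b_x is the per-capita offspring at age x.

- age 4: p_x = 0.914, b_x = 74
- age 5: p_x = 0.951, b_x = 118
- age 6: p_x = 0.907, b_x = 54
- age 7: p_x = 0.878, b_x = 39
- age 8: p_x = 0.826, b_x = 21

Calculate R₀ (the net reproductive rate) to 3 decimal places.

251.778

Survivorship from birth: l_x = p_4·p_5·…·p_x.
  l_4 = 0.91400
  l_5 = 0.86921
  l_6 = 0.78838
  l_7 = 0.69220
  l_8 = 0.57175
R₀ = Σ l_x b_x:
  age 4: 0.91400 × 74 = 67.6360
  age 5: 0.86921 × 118 = 102.5668
  age 6: 0.78838 × 54 = 42.5725
  age 7: 0.69220 × 39 = 26.9958
  age 8: 0.57175 × 21 = 12.0068
R₀ = 67.6360 + 102.5668 + 42.5725 + 26.9958 + 12.0068 = 251.7779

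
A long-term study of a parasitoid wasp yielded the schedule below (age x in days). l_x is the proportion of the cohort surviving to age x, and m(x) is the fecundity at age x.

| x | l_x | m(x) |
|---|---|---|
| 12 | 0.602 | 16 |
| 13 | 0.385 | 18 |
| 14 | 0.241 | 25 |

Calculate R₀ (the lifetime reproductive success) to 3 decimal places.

22.587

R₀ = Σ l_x m(x):
  age 12: 0.602 × 16 = 9.6320
  age 13: 0.385 × 18 = 6.9300
  age 14: 0.241 × 25 = 6.0250
R₀ = 9.6320 + 6.9300 + 6.0250 = 22.5870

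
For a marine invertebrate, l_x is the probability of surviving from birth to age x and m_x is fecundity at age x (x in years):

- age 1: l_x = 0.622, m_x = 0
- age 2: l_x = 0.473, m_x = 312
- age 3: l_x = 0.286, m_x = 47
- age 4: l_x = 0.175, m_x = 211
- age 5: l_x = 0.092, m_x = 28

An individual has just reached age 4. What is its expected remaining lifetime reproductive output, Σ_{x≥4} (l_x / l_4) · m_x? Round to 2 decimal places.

l_4 = 0.175. Conditional survival from age 4 to x is l_x / l_4.
  x=4: (0.175/0.175) × 211 = 211.0000
  x=5: (0.092/0.175) × 28 = 14.7200
Sum = 211.0000 + 14.7200 = 225.7200

225.72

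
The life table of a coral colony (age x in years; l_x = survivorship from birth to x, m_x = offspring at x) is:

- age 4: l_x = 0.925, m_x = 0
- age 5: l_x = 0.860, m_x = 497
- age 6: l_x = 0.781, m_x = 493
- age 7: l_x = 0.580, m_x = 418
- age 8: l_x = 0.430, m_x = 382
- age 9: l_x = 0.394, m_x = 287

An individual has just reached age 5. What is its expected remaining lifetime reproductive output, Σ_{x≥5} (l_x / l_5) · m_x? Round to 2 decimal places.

l_5 = 0.860. Conditional survival from age 5 to x is l_x / l_5.
  x=5: (0.860/0.860) × 497 = 497.0000
  x=6: (0.781/0.860) × 493 = 447.7128
  x=7: (0.580/0.860) × 418 = 281.9070
  x=8: (0.430/0.860) × 382 = 191.0000
  x=9: (0.394/0.860) × 287 = 131.4860
Sum = 497.0000 + 447.7128 + 281.9070 + 191.0000 + 131.4860 = 1549.1058

1549.11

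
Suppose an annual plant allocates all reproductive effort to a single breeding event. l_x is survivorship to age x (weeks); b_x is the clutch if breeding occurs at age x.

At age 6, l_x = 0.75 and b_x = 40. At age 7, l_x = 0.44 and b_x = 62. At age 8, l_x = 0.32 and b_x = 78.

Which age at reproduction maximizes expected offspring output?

Expected offspring if breeding at age x = l_x × b_x:
  age 6: 0.75 × 40 = 30.000
  age 7: 0.44 × 62 = 27.280
  age 8: 0.32 × 78 = 24.960
Maximum at age 6 (30.000).

6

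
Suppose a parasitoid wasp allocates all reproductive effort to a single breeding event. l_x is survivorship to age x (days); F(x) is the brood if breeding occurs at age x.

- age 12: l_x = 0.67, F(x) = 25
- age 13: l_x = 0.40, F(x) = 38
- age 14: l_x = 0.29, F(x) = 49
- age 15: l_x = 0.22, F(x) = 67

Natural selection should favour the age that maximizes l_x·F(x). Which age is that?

12

Expected offspring if breeding at age x = l_x × F(x):
  age 12: 0.67 × 25 = 16.750
  age 13: 0.40 × 38 = 15.200
  age 14: 0.29 × 49 = 14.210
  age 15: 0.22 × 67 = 14.740
Maximum at age 12 (16.750).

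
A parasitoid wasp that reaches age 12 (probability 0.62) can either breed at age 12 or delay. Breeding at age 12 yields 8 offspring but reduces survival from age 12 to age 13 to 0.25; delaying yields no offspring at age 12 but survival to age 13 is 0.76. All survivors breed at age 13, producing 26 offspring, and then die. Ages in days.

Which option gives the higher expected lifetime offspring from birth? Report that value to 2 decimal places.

12.25

breed at age 12: R₀ = 0.62 × (8 + 0.25 × 26) = 0.62 × 14.5000 = 8.9900
delay to age 13: R₀ = 0.62 × (0.76 × 26) = 0.62 × 19.7600 = 12.2512
Higher: delay to age 13 (12.2512).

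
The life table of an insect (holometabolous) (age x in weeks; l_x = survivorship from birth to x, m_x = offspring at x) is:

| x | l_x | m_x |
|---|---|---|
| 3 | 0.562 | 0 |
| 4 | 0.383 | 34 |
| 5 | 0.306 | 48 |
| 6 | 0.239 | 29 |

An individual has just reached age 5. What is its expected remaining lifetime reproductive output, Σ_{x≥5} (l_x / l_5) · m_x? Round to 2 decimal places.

70.65

l_5 = 0.306. Conditional survival from age 5 to x is l_x / l_5.
  x=5: (0.306/0.306) × 48 = 48.0000
  x=6: (0.239/0.306) × 29 = 22.6503
Sum = 48.0000 + 22.6503 = 70.6503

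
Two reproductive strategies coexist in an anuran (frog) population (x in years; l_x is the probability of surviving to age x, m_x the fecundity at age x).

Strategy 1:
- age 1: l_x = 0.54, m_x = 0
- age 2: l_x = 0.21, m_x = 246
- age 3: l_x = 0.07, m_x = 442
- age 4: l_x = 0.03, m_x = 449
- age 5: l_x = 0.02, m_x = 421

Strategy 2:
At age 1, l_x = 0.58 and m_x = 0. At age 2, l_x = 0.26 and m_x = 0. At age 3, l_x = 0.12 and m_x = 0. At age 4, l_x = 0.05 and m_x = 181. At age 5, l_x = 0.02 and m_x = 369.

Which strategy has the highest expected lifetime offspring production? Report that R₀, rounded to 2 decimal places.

Strategy 1: R₀ = 0.54×0 + 0.21×246 + 0.07×442 + 0.03×449 + 0.02×421 = 104.4900
Strategy 2: R₀ = 0.58×0 + 0.26×0 + 0.12×0 + 0.05×181 + 0.02×369 = 16.4300
Highest R₀: strategy 1 with 104.4900.

104.49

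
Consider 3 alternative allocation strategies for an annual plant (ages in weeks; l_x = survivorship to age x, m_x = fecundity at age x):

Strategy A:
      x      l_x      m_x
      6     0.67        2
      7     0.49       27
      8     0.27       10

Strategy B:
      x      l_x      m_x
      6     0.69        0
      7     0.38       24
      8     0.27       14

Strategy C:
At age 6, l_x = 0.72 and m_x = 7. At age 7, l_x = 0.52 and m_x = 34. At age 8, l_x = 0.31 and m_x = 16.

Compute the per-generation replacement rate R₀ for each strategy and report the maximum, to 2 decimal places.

27.68

Strategy A: R₀ = 0.67×2 + 0.49×27 + 0.27×10 = 17.2700
Strategy B: R₀ = 0.69×0 + 0.38×24 + 0.27×14 = 12.9000
Strategy C: R₀ = 0.72×7 + 0.52×34 + 0.31×16 = 27.6800
Highest R₀: strategy C with 27.6800.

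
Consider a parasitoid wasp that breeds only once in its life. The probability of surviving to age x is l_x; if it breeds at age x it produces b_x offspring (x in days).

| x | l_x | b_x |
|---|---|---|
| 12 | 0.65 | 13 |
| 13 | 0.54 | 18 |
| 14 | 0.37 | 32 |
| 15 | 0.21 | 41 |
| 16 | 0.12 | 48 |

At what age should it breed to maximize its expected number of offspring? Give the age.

Expected offspring if breeding at age x = l_x × b_x:
  age 12: 0.65 × 13 = 8.450
  age 13: 0.54 × 18 = 9.720
  age 14: 0.37 × 32 = 11.840
  age 15: 0.21 × 41 = 8.610
  age 16: 0.12 × 48 = 5.760
Maximum at age 14 (11.840).

14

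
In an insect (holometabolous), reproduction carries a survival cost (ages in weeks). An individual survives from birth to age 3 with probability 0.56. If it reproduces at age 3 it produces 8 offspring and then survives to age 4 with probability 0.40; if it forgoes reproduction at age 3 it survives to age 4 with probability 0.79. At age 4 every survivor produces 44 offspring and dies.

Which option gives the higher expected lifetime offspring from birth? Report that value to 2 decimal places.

breed at age 3: R₀ = 0.56 × (8 + 0.40 × 44) = 0.56 × 25.6000 = 14.3360
delay to age 4: R₀ = 0.56 × (0.79 × 44) = 0.56 × 34.7600 = 19.4656
Higher: delay to age 4 (19.4656).

19.47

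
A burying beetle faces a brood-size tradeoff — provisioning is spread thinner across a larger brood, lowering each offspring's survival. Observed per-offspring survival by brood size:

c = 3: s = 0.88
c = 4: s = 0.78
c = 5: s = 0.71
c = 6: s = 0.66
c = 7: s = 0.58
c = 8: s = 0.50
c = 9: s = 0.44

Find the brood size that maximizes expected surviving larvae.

7

Expected surviving larvae = c × s(c):
  c=3: 3 × 0.88 = 2.640
  c=4: 4 × 0.78 = 3.120
  c=5: 5 × 0.71 = 3.550
  c=6: 6 × 0.66 = 3.960
  c=7: 7 × 0.58 = 4.060
  c=8: 8 × 0.50 = 4.000
  c=9: 9 × 0.44 = 3.960
Maximum at c = 7 (4.060 surviving larvae).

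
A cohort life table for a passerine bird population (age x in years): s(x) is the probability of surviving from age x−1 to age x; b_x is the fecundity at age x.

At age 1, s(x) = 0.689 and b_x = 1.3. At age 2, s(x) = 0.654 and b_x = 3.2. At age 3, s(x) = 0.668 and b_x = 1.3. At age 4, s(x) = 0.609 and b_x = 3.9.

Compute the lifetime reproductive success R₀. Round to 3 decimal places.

Survivorship from birth: l_x = s_1·s_2·…·s_x.
  l_1 = 0.68900
  l_2 = 0.45061
  l_3 = 0.30100
  l_4 = 0.18331
R₀ = Σ l_x b_x:
  age 1: 0.68900 × 1.3 = 0.8957
  age 2: 0.45061 × 3.2 = 1.4420
  age 3: 0.30100 × 1.3 = 0.3913
  age 4: 0.18331 × 3.9 = 0.7149
R₀ = 0.8957 + 1.4420 + 0.3913 + 0.7149 = 3.4439

3.444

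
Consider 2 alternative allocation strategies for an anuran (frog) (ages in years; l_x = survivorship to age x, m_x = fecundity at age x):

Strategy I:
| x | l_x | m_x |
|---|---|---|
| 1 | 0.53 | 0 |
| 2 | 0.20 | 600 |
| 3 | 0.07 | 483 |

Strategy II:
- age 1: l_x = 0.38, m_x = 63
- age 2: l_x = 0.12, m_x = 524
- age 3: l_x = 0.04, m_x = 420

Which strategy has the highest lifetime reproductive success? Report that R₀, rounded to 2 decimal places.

Strategy I: R₀ = 0.53×0 + 0.20×600 + 0.07×483 = 153.8100
Strategy II: R₀ = 0.38×63 + 0.12×524 + 0.04×420 = 103.6200
Highest R₀: strategy I with 153.8100.

153.81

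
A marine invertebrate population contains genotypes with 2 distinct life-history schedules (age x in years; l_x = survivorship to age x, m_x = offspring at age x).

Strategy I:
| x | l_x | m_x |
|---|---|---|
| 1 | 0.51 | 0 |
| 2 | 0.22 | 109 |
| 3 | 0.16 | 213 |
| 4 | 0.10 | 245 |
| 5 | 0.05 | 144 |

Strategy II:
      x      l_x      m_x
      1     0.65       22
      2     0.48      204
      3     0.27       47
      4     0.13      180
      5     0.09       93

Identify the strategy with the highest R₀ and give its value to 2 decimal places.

Strategy I: R₀ = 0.51×0 + 0.22×109 + 0.16×213 + 0.10×245 + 0.05×144 = 89.7600
Strategy II: R₀ = 0.65×22 + 0.48×204 + 0.27×47 + 0.13×180 + 0.09×93 = 156.6800
Highest R₀: strategy II with 156.6800.

156.68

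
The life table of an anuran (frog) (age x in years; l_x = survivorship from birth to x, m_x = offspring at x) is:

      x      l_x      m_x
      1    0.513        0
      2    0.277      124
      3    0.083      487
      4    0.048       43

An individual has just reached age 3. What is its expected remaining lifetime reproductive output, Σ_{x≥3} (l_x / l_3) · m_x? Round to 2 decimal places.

l_3 = 0.083. Conditional survival from age 3 to x is l_x / l_3.
  x=3: (0.083/0.083) × 487 = 487.0000
  x=4: (0.048/0.083) × 43 = 24.8675
Sum = 487.0000 + 24.8675 = 511.8675

511.87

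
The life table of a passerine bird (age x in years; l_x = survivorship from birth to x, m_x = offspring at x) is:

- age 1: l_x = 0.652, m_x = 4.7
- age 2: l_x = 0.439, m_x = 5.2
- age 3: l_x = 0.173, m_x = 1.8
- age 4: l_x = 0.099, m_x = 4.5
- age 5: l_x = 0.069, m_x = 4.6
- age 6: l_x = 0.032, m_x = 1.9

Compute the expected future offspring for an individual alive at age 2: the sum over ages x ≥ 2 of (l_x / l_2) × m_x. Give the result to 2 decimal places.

l_2 = 0.439. Conditional survival from age 2 to x is l_x / l_2.
  x=2: (0.439/0.439) × 5.2 = 5.2000
  x=3: (0.173/0.439) × 1.8 = 0.7093
  x=4: (0.099/0.439) × 4.5 = 1.0148
  x=5: (0.069/0.439) × 4.6 = 0.7230
  x=6: (0.032/0.439) × 1.9 = 0.1385
Sum = 5.2000 + 0.7093 + 1.0148 + 0.7230 + 0.1385 = 7.7856

7.79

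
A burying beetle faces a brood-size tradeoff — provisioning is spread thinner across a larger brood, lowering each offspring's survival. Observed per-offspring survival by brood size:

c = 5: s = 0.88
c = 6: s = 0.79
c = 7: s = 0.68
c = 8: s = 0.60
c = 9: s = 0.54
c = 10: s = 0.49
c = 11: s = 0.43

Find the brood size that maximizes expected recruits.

10

Expected recruits = c × s(c):
  c=5: 5 × 0.88 = 4.400
  c=6: 6 × 0.79 = 4.740
  c=7: 7 × 0.68 = 4.760
  c=8: 8 × 0.60 = 4.800
  c=9: 9 × 0.54 = 4.860
  c=10: 10 × 0.49 = 4.900
  c=11: 11 × 0.43 = 4.730
Maximum at c = 10 (4.900 recruits).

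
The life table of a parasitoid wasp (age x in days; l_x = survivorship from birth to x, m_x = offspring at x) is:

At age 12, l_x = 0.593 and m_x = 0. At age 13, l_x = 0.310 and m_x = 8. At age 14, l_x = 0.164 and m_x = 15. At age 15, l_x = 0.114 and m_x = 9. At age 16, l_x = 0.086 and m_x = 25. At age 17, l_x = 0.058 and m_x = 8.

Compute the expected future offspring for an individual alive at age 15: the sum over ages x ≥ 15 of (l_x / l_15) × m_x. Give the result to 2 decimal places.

l_15 = 0.114. Conditional survival from age 15 to x is l_x / l_15.
  x=15: (0.114/0.114) × 9 = 9.0000
  x=16: (0.086/0.114) × 25 = 18.8596
  x=17: (0.058/0.114) × 8 = 4.0702
Sum = 9.0000 + 18.8596 + 4.0702 = 31.9298

31.93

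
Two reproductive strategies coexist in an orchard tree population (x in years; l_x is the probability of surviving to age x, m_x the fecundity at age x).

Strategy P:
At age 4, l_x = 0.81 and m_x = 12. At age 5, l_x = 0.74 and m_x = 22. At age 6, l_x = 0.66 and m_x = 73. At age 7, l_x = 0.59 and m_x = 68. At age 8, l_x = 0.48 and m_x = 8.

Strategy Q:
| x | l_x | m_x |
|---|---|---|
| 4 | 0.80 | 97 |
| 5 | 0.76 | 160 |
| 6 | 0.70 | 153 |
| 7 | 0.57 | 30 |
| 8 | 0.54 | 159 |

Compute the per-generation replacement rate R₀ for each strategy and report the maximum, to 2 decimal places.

Strategy P: R₀ = 0.81×12 + 0.74×22 + 0.66×73 + 0.59×68 + 0.48×8 = 118.1400
Strategy Q: R₀ = 0.80×97 + 0.76×160 + 0.70×153 + 0.57×30 + 0.54×159 = 409.2600
Highest R₀: strategy Q with 409.2600.

409.26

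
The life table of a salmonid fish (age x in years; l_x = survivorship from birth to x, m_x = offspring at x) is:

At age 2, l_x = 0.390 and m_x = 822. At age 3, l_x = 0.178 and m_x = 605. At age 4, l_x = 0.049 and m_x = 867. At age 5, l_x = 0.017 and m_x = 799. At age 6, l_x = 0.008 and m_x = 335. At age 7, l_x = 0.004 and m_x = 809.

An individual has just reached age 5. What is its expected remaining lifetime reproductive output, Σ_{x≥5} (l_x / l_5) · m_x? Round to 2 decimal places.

1147.00

l_5 = 0.017. Conditional survival from age 5 to x is l_x / l_5.
  x=5: (0.017/0.017) × 799 = 799.0000
  x=6: (0.008/0.017) × 335 = 157.6471
  x=7: (0.004/0.017) × 809 = 190.3529
Sum = 799.0000 + 157.6471 + 190.3529 = 1147.0000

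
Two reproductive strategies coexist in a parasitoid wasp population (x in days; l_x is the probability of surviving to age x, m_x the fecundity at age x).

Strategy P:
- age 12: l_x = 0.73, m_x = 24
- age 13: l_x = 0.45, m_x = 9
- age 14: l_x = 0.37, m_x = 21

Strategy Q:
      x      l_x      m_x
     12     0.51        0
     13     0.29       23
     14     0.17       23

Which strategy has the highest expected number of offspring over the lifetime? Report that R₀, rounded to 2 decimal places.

Strategy P: R₀ = 0.73×24 + 0.45×9 + 0.37×21 = 29.3400
Strategy Q: R₀ = 0.51×0 + 0.29×23 + 0.17×23 = 10.5800
Highest R₀: strategy P with 29.3400.

29.34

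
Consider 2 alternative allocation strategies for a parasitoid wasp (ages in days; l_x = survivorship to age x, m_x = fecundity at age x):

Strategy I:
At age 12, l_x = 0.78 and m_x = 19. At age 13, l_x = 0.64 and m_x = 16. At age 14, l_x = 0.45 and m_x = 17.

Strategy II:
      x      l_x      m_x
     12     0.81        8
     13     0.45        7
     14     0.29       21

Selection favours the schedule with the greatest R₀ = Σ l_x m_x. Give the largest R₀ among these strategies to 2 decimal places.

Strategy I: R₀ = 0.78×19 + 0.64×16 + 0.45×17 = 32.7100
Strategy II: R₀ = 0.81×8 + 0.45×7 + 0.29×21 = 15.7200
Highest R₀: strategy I with 32.7100.

32.71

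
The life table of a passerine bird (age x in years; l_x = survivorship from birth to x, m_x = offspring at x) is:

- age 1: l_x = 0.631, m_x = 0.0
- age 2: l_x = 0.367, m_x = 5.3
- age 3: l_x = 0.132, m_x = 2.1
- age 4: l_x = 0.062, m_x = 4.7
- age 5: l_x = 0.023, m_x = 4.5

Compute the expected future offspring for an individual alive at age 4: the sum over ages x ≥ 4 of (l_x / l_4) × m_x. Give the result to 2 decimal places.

l_4 = 0.062. Conditional survival from age 4 to x is l_x / l_4.
  x=4: (0.062/0.062) × 4.7 = 4.7000
  x=5: (0.023/0.062) × 4.5 = 1.6694
Sum = 4.7000 + 1.6694 = 6.3694

6.37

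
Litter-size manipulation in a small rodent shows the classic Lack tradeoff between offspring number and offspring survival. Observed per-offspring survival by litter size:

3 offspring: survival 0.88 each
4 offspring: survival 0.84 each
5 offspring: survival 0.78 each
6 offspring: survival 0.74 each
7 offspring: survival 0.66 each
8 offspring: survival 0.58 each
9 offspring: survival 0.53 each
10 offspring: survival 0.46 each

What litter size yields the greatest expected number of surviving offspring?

9

Expected surviving offspring = c × s(c):
  c=3: 3 × 0.88 = 2.640
  c=4: 4 × 0.84 = 3.360
  c=5: 5 × 0.78 = 3.900
  c=6: 6 × 0.74 = 4.440
  c=7: 7 × 0.66 = 4.620
  c=8: 8 × 0.58 = 4.640
  c=9: 9 × 0.53 = 4.770
  c=10: 10 × 0.46 = 4.600
Maximum at c = 9 (4.770 surviving offspring).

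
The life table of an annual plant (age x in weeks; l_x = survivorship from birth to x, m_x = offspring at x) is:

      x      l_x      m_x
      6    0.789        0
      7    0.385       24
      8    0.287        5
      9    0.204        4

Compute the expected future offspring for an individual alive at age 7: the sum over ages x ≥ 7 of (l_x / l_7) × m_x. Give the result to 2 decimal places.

29.85

l_7 = 0.385. Conditional survival from age 7 to x is l_x / l_7.
  x=7: (0.385/0.385) × 24 = 24.0000
  x=8: (0.287/0.385) × 5 = 3.7273
  x=9: (0.204/0.385) × 4 = 2.1195
Sum = 24.0000 + 3.7273 + 2.1195 = 29.8468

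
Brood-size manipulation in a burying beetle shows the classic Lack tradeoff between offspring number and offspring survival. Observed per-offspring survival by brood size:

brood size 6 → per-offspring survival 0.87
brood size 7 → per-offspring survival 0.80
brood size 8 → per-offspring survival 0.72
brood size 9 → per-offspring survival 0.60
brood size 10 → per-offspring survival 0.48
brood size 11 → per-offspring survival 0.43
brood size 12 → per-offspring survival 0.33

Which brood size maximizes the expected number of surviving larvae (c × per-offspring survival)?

Expected surviving larvae = c × s(c):
  c=6: 6 × 0.87 = 5.220
  c=7: 7 × 0.80 = 5.600
  c=8: 8 × 0.72 = 5.760
  c=9: 9 × 0.60 = 5.400
  c=10: 10 × 0.48 = 4.800
  c=11: 11 × 0.43 = 4.730
  c=12: 12 × 0.33 = 3.960
Maximum at c = 8 (5.760 surviving larvae).

8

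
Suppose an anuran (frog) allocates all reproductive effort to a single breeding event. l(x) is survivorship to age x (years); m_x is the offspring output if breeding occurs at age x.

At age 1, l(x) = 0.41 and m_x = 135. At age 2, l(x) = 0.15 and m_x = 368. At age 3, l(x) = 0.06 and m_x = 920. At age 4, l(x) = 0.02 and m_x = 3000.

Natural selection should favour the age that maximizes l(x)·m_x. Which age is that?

Expected offspring if breeding at age x = l(x) × m_x:
  age 1: 0.41 × 135 = 55.350
  age 2: 0.15 × 368 = 55.200
  age 3: 0.06 × 920 = 55.200
  age 4: 0.02 × 3000 = 60.000
Maximum at age 4 (60.000).

4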